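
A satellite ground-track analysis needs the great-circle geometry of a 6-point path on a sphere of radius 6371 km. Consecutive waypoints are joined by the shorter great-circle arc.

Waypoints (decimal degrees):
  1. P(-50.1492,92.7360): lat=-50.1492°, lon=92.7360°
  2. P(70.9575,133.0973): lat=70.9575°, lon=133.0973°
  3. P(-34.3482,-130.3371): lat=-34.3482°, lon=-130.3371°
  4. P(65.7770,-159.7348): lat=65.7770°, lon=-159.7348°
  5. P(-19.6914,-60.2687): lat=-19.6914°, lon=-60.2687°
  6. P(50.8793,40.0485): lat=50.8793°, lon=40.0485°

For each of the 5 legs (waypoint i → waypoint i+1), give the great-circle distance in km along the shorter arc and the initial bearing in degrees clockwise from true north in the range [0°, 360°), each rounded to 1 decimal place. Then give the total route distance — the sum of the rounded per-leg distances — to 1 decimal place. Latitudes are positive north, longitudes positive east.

Leg 1: φ1=-0.8752687, φ2=1.2384420, Δφ=2.1137107, Δλ=0.7044376 rad; a=sin²(Δφ/2)+cosφ1·cosφ2·sin²(Δλ/2)=0.7831986223; c=2·atan2(√a, √(1-a))=2.172924007; dist=6371·c=13843.699 ≈ 13843.7 km; running total=13843.7 km
Leg 1 bearing: y=sinΔλ·cosφ2=0.21129383, x=cosφ1·sinφ2-sinφ1·cosφ2·cosΔλ=0.79658589; θ=atan2(y, x)=14.8556° ≈ 14.9°
Leg 2: φ1=1.2384420, φ2=-0.5994892, Δφ=-1.8379312, Δλ=-4.5977976 rad; a=sin²(Δφ/2)+cosφ1·cosφ2·sin²(Δλ/2)=0.7820727368; c=2·atan2(√a, √(1-a))=2.170194272; dist=6371·c=13826.308 ≈ 13826.3 km; running total=27670.0 km
Leg 2 bearing: y=sinΔλ·cosφ2=0.82020916, x=cosφ1·sinφ2-sinφ1·cosφ2·cosΔλ=-0.09485156; θ=atan2(y, x)=96.5966° ≈ 96.6°
Leg 3: φ1=-0.5994892, φ2=1.1480252, Δφ=1.7475144, Δλ=-0.5130867 rad; a=sin²(Δφ/2)+cosφ1·cosφ2·sin²(Δλ/2)=0.6097093299; c=2·atan2(√a, √(1-a))=1.792014896; dist=6371·c=11416.927 ≈ 11416.9 km; running total=39086.9 km
Leg 3 bearing: y=sinΔλ·cosφ2=-0.20139813, x=cosφ1·sinφ2-sinφ1·cosφ2·cosΔλ=0.95461733; θ=atan2(y, x)=-11.9131° <0 so +360° → 348.0869° ≈ 348.1°
Leg 4: φ1=1.1480252, φ2=-0.3436798, Δφ=-1.4917050, Δλ=1.7360109 rad; a=sin²(Δφ/2)+cosφ1·cosφ2·sin²(Δλ/2)=0.6854093878; c=2·atan2(√a, √(1-a))=1.950686824; dist=6371·c=12427.826 ≈ 12427.8 km; running total=51514.7 km
Leg 4 bearing: y=sinΔλ·cosφ2=0.92870052, x=cosφ1·sinφ2-sinφ1·cosφ2·cosΔλ=0.00296444; θ=atan2(y, x)=89.8171° ≈ 89.8°
Leg 5: φ1=-0.3436798, φ2=0.8880113, Δφ=1.2316911, Δλ=1.7508654 rad; a=sin²(Δφ/2)+cosφ1·cosφ2·sin²(Δλ/2)=0.6839047705; c=2·atan2(√a, √(1-a))=1.947448664; dist=6371·c=12407.195 ≈ 12407.2 km; running total=63921.9 km
Leg 5 bearing: y=sinΔλ·cosφ2=0.62075441, x=cosφ1·sinφ2-sinφ1·cosφ2·cosΔλ=0.69237281; θ=atan2(y, x)=41.8782° ≈ 41.9°

Leg 1: dist=13843.7 km, bearing=14.9°
Leg 2: dist=13826.3 km, bearing=96.6°
Leg 3: dist=11416.9 km, bearing=348.1°
Leg 4: dist=12427.8 km, bearing=89.8°
Leg 5: dist=12407.2 km, bearing=41.9°
Total: 63921.9 km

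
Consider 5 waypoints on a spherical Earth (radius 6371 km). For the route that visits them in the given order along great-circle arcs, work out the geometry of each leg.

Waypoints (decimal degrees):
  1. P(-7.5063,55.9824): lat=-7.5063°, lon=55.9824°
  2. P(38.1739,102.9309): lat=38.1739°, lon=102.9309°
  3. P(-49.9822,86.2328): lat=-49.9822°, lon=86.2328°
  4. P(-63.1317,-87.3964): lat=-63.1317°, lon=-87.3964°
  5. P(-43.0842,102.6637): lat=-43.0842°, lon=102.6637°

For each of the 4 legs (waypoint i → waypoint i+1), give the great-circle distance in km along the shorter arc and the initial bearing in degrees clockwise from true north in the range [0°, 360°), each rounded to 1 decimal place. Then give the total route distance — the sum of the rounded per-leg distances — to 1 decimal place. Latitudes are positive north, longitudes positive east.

Leg 1: dist=7024.3 km, bearing=40.1°
Leg 2: dist=9938.4 km, bearing=190.6°
Leg 3: dist=7425.0 km, bearing=183.1°
Leg 4: dist=8170.7 km, bearing=187.6°
Total: 32558.4 km

Leg 1: φ1=-0.1310096, φ2=0.6662602, Δφ=0.7972699, Δλ=0.8194059 rad; a=sin²(Δφ/2)+cosφ1·cosφ2·sin²(Δλ/2)=0.2743381539; c=2·atan2(√a, √(1-a))=1.102548182; dist=6371·c=7024.334 ≈ 7024.3 km; running total=7024.3 km
Leg 1 bearing: y=sinΔλ·cosφ2=0.57446317, x=cosφ1·sinφ2-sinφ1·cosφ2·cosΔλ=0.68286089; θ=atan2(y, x)=40.0725° ≈ 40.1°
Leg 2: φ1=0.6662602, φ2=-0.8723540, Δφ=-1.5386142, Δλ=-0.2914368 rad; a=sin²(Δφ/2)+cosφ1·cosφ2·sin²(Δλ/2)=0.4945698214; c=2·atan2(√a, √(1-a))=1.559935756; dist=6371·c=9938.351 ≈ 9938.4 km; running total=16962.7 km
Leg 2 bearing: y=sinΔλ·cosφ2=-0.18475974, x=cosφ1·sinφ2-sinφ1·cosφ2·cosΔλ=-0.98272371; θ=atan2(y, x)=-169.3522° <0 so +360° → 190.6478° ≈ 190.6°
Leg 3: φ1=-0.8723540, φ2=-1.1018560, Δφ=-0.2295021, Δλ=-3.0304012 rad; a=sin²(Δφ/2)+cosφ1·cosφ2·sin²(Δλ/2)=0.3028225568; c=2·atan2(√a, √(1-a))=1.165430587; dist=6371·c=7424.958 ≈ 7425.0 km; running total=24387.7 km
Leg 3 bearing: y=sinΔλ·cosφ2=-0.05014851, x=cosφ1·sinφ2-sinφ1·cosφ2·cosΔλ=-0.91758888; θ=atan2(y, x)=-176.8718° <0 so +360° → 183.1282° ≈ 183.1°
Leg 4: φ1=-1.1018560, φ2=-0.7519611, Δφ=0.3498949, Δλ=3.3171745 rad; a=sin²(Δφ/2)+cosφ1·cosφ2·sin²(Δλ/2)=0.3578337626; c=2·atan2(√a, √(1-a))=1.282486234; dist=6371·c=8170.720 ≈ 8170.7 km; running total=32558.4 km
Leg 4 bearing: y=sinΔλ·cosφ2=-0.12757845, x=cosφ1·sinφ2-sinφ1·cosφ2·cosΔλ=-0.95019934; θ=atan2(y, x)=-172.3529° <0 so +360° → 187.6471° ≈ 187.6°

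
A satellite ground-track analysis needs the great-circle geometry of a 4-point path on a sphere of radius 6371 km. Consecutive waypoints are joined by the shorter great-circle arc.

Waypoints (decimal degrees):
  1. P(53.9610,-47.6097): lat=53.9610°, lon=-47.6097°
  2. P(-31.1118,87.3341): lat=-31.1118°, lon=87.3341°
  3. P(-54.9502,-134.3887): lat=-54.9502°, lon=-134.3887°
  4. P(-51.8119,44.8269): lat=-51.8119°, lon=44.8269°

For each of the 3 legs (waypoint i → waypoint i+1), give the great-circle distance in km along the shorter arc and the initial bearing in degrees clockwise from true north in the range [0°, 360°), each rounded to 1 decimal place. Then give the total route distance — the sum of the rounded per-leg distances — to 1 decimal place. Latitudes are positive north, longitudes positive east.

Leg 1: dist=15643.2 km, bearing=73.0°
Leg 2: dist=9650.4 km, bearing=157.5°
Leg 3: dist=8143.5 km, bearing=179.5°
Total: 33437.1 km

Leg 1: φ1=0.9417971, φ2=-0.5430033, Δφ=-1.4848005, Δλ=2.3552136 rad; a=sin²(Δφ/2)+cosφ1·cosφ2·sin²(Δλ/2)=0.8868236389; c=2·atan2(√a, √(1-a))=2.455373708; dist=6371·c=15643.186 ≈ 15643.2 km; running total=15643.2 km
Leg 1 bearing: y=sinΔλ·cosφ2=0.60599056, x=cosφ1·sinφ2-sinφ1·cosφ2·cosΔλ=0.18505496; θ=atan2(y, x)=73.0186° ≈ 73.0°
Leg 2: φ1=-0.5430033, φ2=-0.9590619, Δφ=-0.4160586, Δλ=-3.8697929 rad; a=sin²(Δφ/2)+cosφ1·cosφ2·sin²(Δλ/2)=0.4719865418; c=2·atan2(√a, √(1-a))=1.514740057; dist=6371·c=9650.409 ≈ 9650.4 km; running total=25293.6 km
Leg 2 bearing: y=sinΔλ·cosφ2=0.38220454, x=cosφ1·sinφ2-sinφ1·cosφ2·cosΔλ=-0.92237773; θ=atan2(y, x)=157.4924° ≈ 157.5°
Leg 3: φ1=-0.9590619, φ2=-0.9042882, Δφ=0.0547737, Δλ=3.1279023 rad; a=sin²(Δφ/2)+cosφ1·cosφ2·sin²(Δλ/2)=0.3557841207; c=2·atan2(√a, √(1-a))=1.278207743; dist=6371·c=8143.462 ≈ 8143.5 km; running total=33437.1 km
Leg 3 bearing: y=sinΔλ·cosφ2=0.00846374, x=cosφ1·sinφ2-sinφ1·cosφ2·cosΔλ=-0.95746305; θ=atan2(y, x)=179.4935° ≈ 179.5°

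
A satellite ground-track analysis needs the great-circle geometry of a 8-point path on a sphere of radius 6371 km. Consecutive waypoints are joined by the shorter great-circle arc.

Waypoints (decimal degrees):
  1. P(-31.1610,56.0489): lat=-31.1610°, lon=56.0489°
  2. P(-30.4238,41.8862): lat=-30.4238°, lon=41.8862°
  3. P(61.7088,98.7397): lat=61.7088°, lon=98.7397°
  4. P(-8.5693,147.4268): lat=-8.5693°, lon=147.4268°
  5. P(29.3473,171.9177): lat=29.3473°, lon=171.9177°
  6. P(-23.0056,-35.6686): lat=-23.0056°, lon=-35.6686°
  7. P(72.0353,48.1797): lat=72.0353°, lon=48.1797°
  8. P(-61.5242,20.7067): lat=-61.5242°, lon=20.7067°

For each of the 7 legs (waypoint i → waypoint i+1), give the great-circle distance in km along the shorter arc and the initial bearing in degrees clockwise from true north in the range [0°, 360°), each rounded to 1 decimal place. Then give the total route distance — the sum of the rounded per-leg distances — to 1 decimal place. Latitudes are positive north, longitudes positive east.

Leg 1: φ1=-0.5438620, φ2=-0.5309955, Δφ=0.0128666, Δλ=-0.2471857 rad; a=sin²(Δφ/2)+cosφ1·cosφ2·sin²(Δλ/2)=0.0112554887; c=2·atan2(√a, √(1-a))=0.212583844; dist=6371·c=1354.372 ≈ 1354.4 km; running total=1354.4 km
Leg 1 bearing: y=sinΔλ·cosφ2=-0.21098513, x=cosφ1·sinφ2-sinφ1·cosφ2·cosΔλ=-0.00069593; θ=atan2(y, x)=-90.1890° <0 so +360° → 269.8110° ≈ 269.8°
Leg 2: φ1=-0.5309955, φ2=1.0770217, Δφ=1.6080172, Δλ=0.9922808 rad; a=sin²(Δφ/2)+cosφ1·cosφ2·sin²(Δλ/2)=0.6112193363; c=2·atan2(√a, √(1-a))=1.795111426; dist=6371·c=11436.655 ≈ 11436.7 km; running total=12791.1 km
Leg 2 bearing: y=sinΔλ·cosφ2=0.39682909, x=cosφ1·sinφ2-sinφ1·cosφ2·cosΔλ=0.89053226; θ=atan2(y, x)=24.0182° ≈ 24.0°
Leg 3: φ1=1.0770217, φ2=-0.1495625, Δφ=-1.2265842, Δλ=0.8497502 rad; a=sin²(Δφ/2)+cosφ1·cosφ2·sin²(Δλ/2)=0.4109049610; c=2·atan2(√a, √(1-a))=1.391649542; dist=6371·c=8866.199 ≈ 8866.2 km; running total=21657.3 km
Leg 3 bearing: y=sinΔλ·cosφ2=0.74273034, x=cosφ1·sinφ2-sinφ1·cosφ2·cosΔλ=-0.64544554; θ=atan2(y, x)=130.9912° ≈ 131.0°
Leg 4: φ1=-0.1495625, φ2=0.5122070, Δφ=0.6617695, Δλ=0.4274468 rad; a=sin²(Δφ/2)+cosφ1·cosφ2·sin²(Δλ/2)=0.1443223026; c=2·atan2(√a, √(1-a))=0.779371520; dist=6371·c=4965.376 ≈ 4965.4 km; running total=26622.7 km
Leg 4 bearing: y=sinΔλ·cosφ2=0.36134759, x=cosφ1·sinφ2-sinφ1·cosφ2·cosΔλ=0.60282785; θ=atan2(y, x)=30.9394° ≈ 30.9°
Leg 5: φ1=0.5122070, φ2=-0.4015235, Δφ=-0.9137305, Δλ=-3.6230644 rad; a=sin²(Δφ/2)+cosφ1·cosφ2·sin²(Δλ/2)=0.9513332173; c=2·atan2(√a, √(1-a))=2.696722229; dist=6371·c=17180.817 ≈ 17180.8 km; running total=43803.5 km
Leg 5 bearing: y=sinΔλ·cosφ2=0.42625349, x=cosφ1·sinφ2-sinφ1·cosφ2·cosΔλ=0.05917150; θ=atan2(y, x)=82.0968° ≈ 82.1°
Leg 6: φ1=-0.4015235, φ2=1.2572532, Δφ=1.6587766, Δλ=1.4634289 rad; a=sin²(Δφ/2)+cosφ1·cosφ2·sin²(Δλ/2)=0.6706720791; c=2·atan2(√a, √(1-a))=1.919142903; dist=6371·c=12226.859 ≈ 12226.9 km; running total=56030.4 km
Leg 6 bearing: y=sinΔλ·cosφ2=0.30665494, x=cosφ1·sinφ2-sinφ1·cosφ2·cosΔλ=0.88850825; θ=atan2(y, x)=19.0413° ≈ 19.0°
Leg 7: φ1=1.2572532, φ2=-1.0737999, Δφ=-2.3310530, Δλ=-0.4794943 rad; a=sin²(Δφ/2)+cosφ1·cosφ2·sin²(Δλ/2)=0.8528456206; c=2·atan2(√a, √(1-a))=2.354194613; dist=6371·c=14998.574 ≈ 14998.6 km; running total=71029.0 km
Leg 7 bearing: y=sinΔλ·cosφ2=-0.21995666, x=cosφ1·sinφ2-sinφ1·cosφ2·cosΔλ=-0.67351239; θ=atan2(y, x)=-161.9139° <0 so +360° → 198.0861° ≈ 198.1°

Leg 1: dist=1354.4 km, bearing=269.8°
Leg 2: dist=11436.7 km, bearing=24.0°
Leg 3: dist=8866.2 km, bearing=131.0°
Leg 4: dist=4965.4 km, bearing=30.9°
Leg 5: dist=17180.8 km, bearing=82.1°
Leg 6: dist=12226.9 km, bearing=19.0°
Leg 7: dist=14998.6 km, bearing=198.1°
Total: 71029.0 km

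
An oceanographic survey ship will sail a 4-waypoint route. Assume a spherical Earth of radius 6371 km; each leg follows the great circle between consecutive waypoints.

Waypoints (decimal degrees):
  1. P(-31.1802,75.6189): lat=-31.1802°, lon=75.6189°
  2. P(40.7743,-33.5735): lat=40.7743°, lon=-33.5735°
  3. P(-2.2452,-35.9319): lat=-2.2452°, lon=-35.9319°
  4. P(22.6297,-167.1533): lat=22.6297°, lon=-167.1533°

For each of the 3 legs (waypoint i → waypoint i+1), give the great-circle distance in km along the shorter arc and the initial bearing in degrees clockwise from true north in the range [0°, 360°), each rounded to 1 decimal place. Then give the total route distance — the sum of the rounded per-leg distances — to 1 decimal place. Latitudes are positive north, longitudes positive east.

Leg 1: φ1=-0.5441972, φ2=0.7116458, Δφ=1.2558429, Δλ=-1.9057669 rad; a=sin²(Δφ/2)+cosφ1·cosφ2·sin²(Δλ/2)=0.7755548284; c=2·atan2(√a, √(1-a))=2.154489815; dist=6371·c=13726.255 ≈ 13726.3 km; running total=13726.3 km
Leg 1 bearing: y=sinΔλ·cosφ2=-0.71519799, x=cosφ1·sinφ2-sinφ1·cosφ2·cosΔλ=0.42984879; θ=atan2(y, x)=-58.9933° <0 so +360° → 301.0067° ≈ 301.0°
Leg 2: φ1=0.7116458, φ2=-0.0391861, Δφ=-0.7508319, Δλ=-0.0411618 rad; a=sin²(Δφ/2)+cosφ1·cosφ2·sin²(Δλ/2)=0.1347597021; c=2·atan2(√a, √(1-a))=0.751770918; dist=6371·c=4789.533 ≈ 4789.5 km; running total=18515.8 km
Leg 2 bearing: y=sinΔλ·cosφ2=-0.04111863, x=cosφ1·sinφ2-sinφ1·cosφ2·cosΔλ=-0.68169447; θ=atan2(y, x)=-176.5482° <0 so +360° → 183.4518° ≈ 183.5°
Leg 3: φ1=-0.0391861, φ2=0.3949628, Δφ=0.4341489, Δλ=-2.2902455 rad; a=sin²(Δφ/2)+cosφ1·cosφ2·sin²(Δλ/2)=0.8114219511; c=2·atan2(√a, √(1-a))=2.243168888; dist=6371·c=14291.229 ≈ 14291.2 km; running total=32807.0 km
Leg 3 bearing: y=sinΔλ·cosφ2=-0.69426003, x=cosφ1·sinφ2-sinφ1·cosφ2·cosΔλ=0.36065009; θ=atan2(y, x)=-62.5493° <0 so +360° → 297.4507° ≈ 297.5°

Leg 1: dist=13726.3 km, bearing=301.0°
Leg 2: dist=4789.5 km, bearing=183.5°
Leg 3: dist=14291.2 km, bearing=297.5°
Total: 32807.0 km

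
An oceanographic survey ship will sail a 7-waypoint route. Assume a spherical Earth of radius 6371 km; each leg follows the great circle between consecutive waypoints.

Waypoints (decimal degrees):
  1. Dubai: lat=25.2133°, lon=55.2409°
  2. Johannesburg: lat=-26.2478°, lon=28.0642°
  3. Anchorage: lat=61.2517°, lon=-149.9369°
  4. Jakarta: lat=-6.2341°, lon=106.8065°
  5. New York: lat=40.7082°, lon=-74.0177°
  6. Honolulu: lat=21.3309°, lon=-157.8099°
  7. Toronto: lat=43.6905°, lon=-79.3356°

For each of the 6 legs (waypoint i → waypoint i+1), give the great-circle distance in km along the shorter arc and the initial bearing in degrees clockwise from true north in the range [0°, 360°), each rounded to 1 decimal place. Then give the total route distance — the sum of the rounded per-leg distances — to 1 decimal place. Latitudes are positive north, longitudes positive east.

Leg 1: dist=6422.6 km, bearing=209.0°
Leg 2: dist=16119.9 km, bearing=358.3°
Leg 3: dist=11321.9 km, bearing=278.7°
Leg 4: dist=16180.9 km, bearing=1.1°
Leg 5: dist=7975.3 km, bearing=282.8°
Leg 6: dist=7483.8 km, bearing=50.2°
Total: 65504.4 km

Leg 1: φ1=0.4400551, φ2=-0.4581105, Δφ=-0.8981656, Δλ=-0.4743229 rad; a=sin²(Δφ/2)+cosφ1·cosφ2·sin²(Δλ/2)=0.2332677644; c=2·atan2(√a, √(1-a))=1.008105048; dist=6371·c=6422.637 ≈ 6422.6 km; running total=6422.6 km
Leg 1 bearing: y=sinΔλ·cosφ2=-0.40964200, x=cosφ1·sinφ2-sinφ1·cosφ2·cosΔλ=-0.74000614; θ=atan2(y, x)=-151.0326° <0 so +360° → 208.9674° ≈ 209.0°
Leg 2: φ1=-0.4581105, φ2=1.0690438, Δφ=1.5271544, Δλ=-3.1067053 rad; a=sin²(Δφ/2)+cosφ1·cosφ2·sin²(Δλ/2)=0.9094252550; c=2·atan2(√a, √(1-a))=2.530201903; dist=6371·c=16119.916 ≈ 16119.9 km; running total=22542.5 km
Leg 2 bearing: y=sinΔλ·cosφ2=-0.01677613, x=cosφ1·sinφ2-sinφ1·cosφ2·cosΔλ=0.57376163; θ=atan2(y, x)=-1.6748° <0 so +360° → 358.3252° ≈ 358.3°
Leg 3: φ1=1.0690438, φ2=-0.1088056, Δφ=-1.1778494, Δλ=4.4810177 rad; a=sin²(Δφ/2)+cosφ1·cosφ2·sin²(Δλ/2)=0.6024223858; c=2·atan2(√a, √(1-a))=1.777101440; dist=6371·c=11321.913 ≈ 11321.9 km; running total=33864.4 km
Leg 3 bearing: y=sinΔλ·cosφ2=-0.96759694, x=cosφ1·sinφ2-sinφ1·cosφ2·cosΔλ=0.14763056; θ=atan2(y, x)=-81.3250° <0 so +360° → 278.6750° ≈ 278.7°
Leg 4: φ1=-0.1088056, φ2=0.7104921, Δφ=0.8192977, Δλ=-3.1559777 rad; a=sin²(Δφ/2)+cosφ1·cosφ2·sin²(Δλ/2)=0.9121520890; c=2·atan2(√a, √(1-a))=2.539768377; dist=6371·c=16180.864 ≈ 16180.9 km; running total=50045.3 km
Leg 4 bearing: y=sinΔλ·cosφ2=0.01090405, x=cosφ1·sinφ2-sinφ1·cosφ2·cosΔλ=0.56604216; θ=atan2(y, x)=1.1036° ≈ 1.1°
Leg 5: φ1=0.7104921, φ2=0.3722944, Δφ=-0.3381977, Δλ=-1.4624498 rad; a=sin²(Δφ/2)+cosφ1·cosφ2·sin²(Δλ/2)=0.3432011036; c=2·atan2(√a, √(1-a))=1.251816731; dist=6371·c=7975.324 ≈ 7975.3 km; running total=58020.6 km
Leg 5 bearing: y=sinΔλ·cosφ2=-0.92603314, x=cosφ1·sinφ2-sinφ1·cosφ2·cosΔλ=0.21004537; θ=atan2(y, x)=-77.2203° <0 so +360° → 282.7797° ≈ 282.8°
Leg 6: φ1=0.3722944, φ2=0.7625431, Δφ=0.3902486, Δλ=1.3696349 rad; a=sin²(Δφ/2)+cosφ1·cosφ2·sin²(Δλ/2)=0.3070764374; c=2·atan2(√a, √(1-a))=1.174670450; dist=6371·c=7483.825 ≈ 7483.8 km; running total=65504.4 km
Leg 6 bearing: y=sinΔλ·cosφ2=0.70850088, x=cosφ1·sinφ2-sinφ1·cosφ2·cosΔλ=0.59088789; θ=atan2(y, x)=50.1720° ≈ 50.2°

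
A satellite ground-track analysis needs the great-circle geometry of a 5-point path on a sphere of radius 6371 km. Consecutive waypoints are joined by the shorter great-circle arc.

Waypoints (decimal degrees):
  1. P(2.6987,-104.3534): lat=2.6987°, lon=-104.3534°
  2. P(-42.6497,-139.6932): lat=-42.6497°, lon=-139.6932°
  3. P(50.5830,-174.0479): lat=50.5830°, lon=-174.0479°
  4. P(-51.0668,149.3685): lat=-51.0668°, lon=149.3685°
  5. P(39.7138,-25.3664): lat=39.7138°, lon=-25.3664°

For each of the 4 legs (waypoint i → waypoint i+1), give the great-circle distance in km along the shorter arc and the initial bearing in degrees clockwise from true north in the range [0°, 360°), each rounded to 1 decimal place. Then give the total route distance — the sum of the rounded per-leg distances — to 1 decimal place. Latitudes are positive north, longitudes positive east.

Leg 1: φ1=0.0471012, φ2=-0.7443777, Δφ=-0.7914789, Δλ=-0.6167959 rad; a=sin²(Δφ/2)+cosφ1·cosφ2·sin²(Δλ/2)=0.2162918207; c=2·atan2(√a, √(1-a))=0.967431530; dist=6371·c=6163.506 ≈ 6163.5 km; running total=6163.5 km
Leg 1 bearing: y=sinΔλ·cosφ2=-0.42543674, x=cosφ1·sinφ2-sinφ1·cosφ2·cosΔλ=-0.70501224; θ=atan2(y, x)=-148.8913° <0 so +360° → 211.1087° ≈ 211.1°
Leg 2: φ1=-0.7443777, φ2=0.8828399, Δφ=1.6272176, Δλ=-0.5996026 rad; a=sin²(Δφ/2)+cosφ1·cosφ2·sin²(Δλ/2)=0.5689290833; c=2·atan2(√a, √(1-a))=1.709094933; dist=6371·c=10888.644 ≈ 10888.6 km; running total=17052.1 km
Leg 2 bearing: y=sinΔλ·cosφ2=-0.35831698, x=cosφ1·sinφ2-sinφ1·cosφ2·cosΔλ=0.92336562; θ=atan2(y, x)=-21.2090° <0 so +360° → 338.7910° ≈ 338.8°
Leg 3: φ1=0.8828399, φ2=-0.8912838, Δφ=-1.7741237, Δλ=5.6446810 rad; a=sin²(Δφ/2)+cosφ1·cosφ2·sin²(Δλ/2)=0.6402702348; c=2·atan2(√a, √(1-a))=1.855153471; dist=6371·c=11819.183 ≈ 11819.2 km; running total=28871.3 km
Leg 3 bearing: y=sinΔλ·cosφ2=-0.37453158, x=cosφ1·sinφ2-sinφ1·cosφ2·cosΔλ=-0.88375514; θ=atan2(y, x)=-157.0330° <0 so +360° → 202.9670° ≈ 203.0°
Leg 4: φ1=-0.8912838, φ2=0.6931366, Δφ=1.5844204, Δλ=-3.0496993 rad; a=sin²(Δφ/2)+cosφ1·cosφ2·sin²(Δλ/2)=0.9891966962; c=2·atan2(√a, √(1-a))=2.933338643; dist=6371·c=18688.300 ≈ 18688.3 km; running total=47559.6 km
Leg 4 bearing: y=sinΔλ·cosφ2=-0.07058910, x=cosφ1·sinφ2-sinφ1·cosφ2·cosΔλ=-0.19432845; θ=atan2(y, x)=-160.0366° <0 so +360° → 199.9634° ≈ 200.0°

Leg 1: dist=6163.5 km, bearing=211.1°
Leg 2: dist=10888.6 km, bearing=338.8°
Leg 3: dist=11819.2 km, bearing=203.0°
Leg 4: dist=18688.3 km, bearing=200.0°
Total: 47559.6 km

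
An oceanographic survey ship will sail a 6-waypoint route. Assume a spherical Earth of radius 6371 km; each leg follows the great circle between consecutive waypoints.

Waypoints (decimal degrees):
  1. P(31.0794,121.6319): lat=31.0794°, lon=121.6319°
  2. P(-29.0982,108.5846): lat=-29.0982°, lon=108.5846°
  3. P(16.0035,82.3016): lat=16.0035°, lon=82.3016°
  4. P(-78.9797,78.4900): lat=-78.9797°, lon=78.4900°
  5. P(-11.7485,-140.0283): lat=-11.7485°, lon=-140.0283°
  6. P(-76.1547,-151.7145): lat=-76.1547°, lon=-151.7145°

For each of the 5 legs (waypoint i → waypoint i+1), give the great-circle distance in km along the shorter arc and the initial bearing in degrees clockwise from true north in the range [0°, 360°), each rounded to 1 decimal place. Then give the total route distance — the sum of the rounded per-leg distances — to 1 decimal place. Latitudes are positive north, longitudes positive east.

Leg 1: φ1=0.5424379, φ2=-0.5078594, Δφ=-1.0502973, Δλ=-0.2277183 rad; a=sin²(Δφ/2)+cosφ1·cosφ2·sin²(Δλ/2)=0.2610032017; c=2·atan2(√a, √(1-a))=1.072427290; dist=6371·c=6832.434 ≈ 6832.4 km; running total=6832.4 km
Leg 1 bearing: y=sinΔλ·cosφ2=-0.19726221, x=cosφ1·sinφ2-sinφ1·cosφ2·cosΔλ=-0.85592625; θ=atan2(y, x)=-167.0219° <0 so +360° → 192.9781° ≈ 193.0°
Leg 2: φ1=-0.5078594, φ2=0.2793138, Δφ=0.7871732, Δλ=-0.4587249 rad; a=sin²(Δφ/2)+cosφ1·cosφ2·sin²(Δλ/2)=0.1904912832; c=2·atan2(√a, √(1-a))=0.903305317; dist=6371·c=5754.958 ≈ 5755.0 km; running total=12587.4 km
Leg 2 bearing: y=sinΔλ·cosφ2=-0.42564420, x=cosφ1·sinφ2-sinφ1·cosφ2·cosΔλ=0.66003366; θ=atan2(y, x)=-32.8173° <0 so +360° → 327.1827° ≈ 327.2°
Leg 3: φ1=0.2793138, φ2=-1.3784558, Δφ=-1.6577696, Δλ=-0.0665250 rad; a=sin²(Δφ/2)+cosφ1·cosφ2·sin²(Δλ/2)=0.5436350428; c=2·atan2(√a, √(1-a))=1.658177570; dist=6371·c=10564.249 ≈ 10564.2 km; running total=23151.6 km
Leg 3 bearing: y=sinΔλ·cosφ2=-0.01270732, x=cosφ1·sinφ2-sinφ1·cosφ2·cosΔλ=-0.99610364; θ=atan2(y, x)=-179.2691° <0 so +360° → 180.7309° ≈ 180.7°
Leg 4: φ1=-1.3784558, φ2=-0.2050500, Δφ=1.1734058, Δλ=-3.8138638 rad; a=sin²(Δφ/2)+cosφ1·cosφ2·sin²(Δλ/2)=0.4732841377; c=2·atan2(√a, √(1-a))=1.517339145; dist=6371·c=9666.968 ≈ 9667.0 km; running total=32818.6 km
Leg 4 bearing: y=sinΔλ·cosφ2=0.60971815, x=cosφ1·sinφ2-sinφ1·cosφ2·cosΔλ=-0.79081529; θ=atan2(y, x)=142.3678° ≈ 142.4°
Leg 5: φ1=-0.2050500, φ2=-1.3291503, Δφ=-1.1241002, Δλ=-0.2039627 rad; a=sin²(Δφ/2)+cosφ1·cosφ2·sin²(Δλ/2)=0.2864341258; c=2·atan2(√a, √(1-a))=1.129478116; dist=6371·c=7195.905 ≈ 7195.9 km; running total=40014.5 km
Leg 5 bearing: y=sinΔλ·cosφ2=-0.04847080, x=cosφ1·sinφ2-sinφ1·cosφ2·cosΔλ=-0.90288928; θ=atan2(y, x)=-176.9271° <0 so +360° → 183.0729° ≈ 183.1°

Leg 1: dist=6832.4 km, bearing=193.0°
Leg 2: dist=5755.0 km, bearing=327.2°
Leg 3: dist=10564.2 km, bearing=180.7°
Leg 4: dist=9667.0 km, bearing=142.4°
Leg 5: dist=7195.9 km, bearing=183.1°
Total: 40014.5 km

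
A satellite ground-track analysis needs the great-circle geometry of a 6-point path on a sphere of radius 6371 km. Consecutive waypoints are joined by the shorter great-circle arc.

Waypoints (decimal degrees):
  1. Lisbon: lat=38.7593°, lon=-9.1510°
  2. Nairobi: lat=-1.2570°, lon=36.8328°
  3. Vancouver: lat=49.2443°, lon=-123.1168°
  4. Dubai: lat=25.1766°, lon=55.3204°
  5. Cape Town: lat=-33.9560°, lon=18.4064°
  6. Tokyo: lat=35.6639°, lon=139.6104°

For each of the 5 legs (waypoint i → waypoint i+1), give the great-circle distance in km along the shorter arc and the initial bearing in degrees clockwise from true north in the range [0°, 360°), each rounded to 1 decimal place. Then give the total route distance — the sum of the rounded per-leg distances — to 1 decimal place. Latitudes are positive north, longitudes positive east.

Leg 1: dist=6463.9 km, bearing=122.2°
Leg 2: dist=14347.6 km, bearing=343.3°
Leg 3: dist=11738.4 km, bearing=1.5°
Leg 4: dist=7643.7 km, bearing=212.3°
Leg 5: dist=14726.4 km, bearing=70.3°
Total: 54920.0 km

Leg 1: φ1=0.6764774, φ2=-0.0219388, Δφ=-0.6984162, Δλ=0.8025687 rad; a=sin²(Δφ/2)+cosφ1·cosφ2·sin²(Δλ/2)=0.2360113954; c=2·atan2(√a, √(1-a))=1.014579361; dist=6371·c=6463.885 ≈ 6463.9 km; running total=6463.9 km
Leg 1 bearing: y=sinΔλ·cosφ2=0.71897030, x=cosφ1·sinφ2-sinφ1·cosφ2·cosΔλ=-0.45201966; θ=atan2(y, x)=122.1577° ≈ 122.2°
Leg 2: φ1=-0.0219388, φ2=0.8594752, Δφ=0.8814140, Δλ=-2.7916472 rad; a=sin²(Δφ/2)+cosφ1·cosφ2·sin²(Δλ/2)=0.8148687064; c=2·atan2(√a, √(1-a))=2.252011459; dist=6371·c=14347.565 ≈ 14347.6 km; running total=20811.5 km
Leg 2 bearing: y=sinΔλ·cosφ2=-0.22382230, x=cosφ1·sinφ2-sinφ1·cosφ2·cosΔλ=0.74386448; θ=atan2(y, x)=-16.7461° <0 so +360° → 343.2539° ≈ 343.3°
Leg 3: φ1=0.8594752, φ2=0.4394146, Δφ=-0.4200606, Δλ=3.1143166 rad; a=sin²(Δφ/2)+cosφ1·cosφ2·sin²(Δλ/2)=0.6341743510; c=2·atan2(√a, √(1-a))=1.842474777; dist=6371·c=11738.407 ≈ 11738.4 km; running total=32549.9 km
Leg 3 bearing: y=sinΔλ·cosφ2=0.02468175, x=cosφ1·sinφ2-sinφ1·cosφ2·cosΔλ=0.96300560; θ=atan2(y, x)=1.4682° ≈ 1.5°
Leg 4: φ1=0.4394146, φ2=-0.5926440, Δφ=-1.0320586, Δλ=-0.6442708 rad; a=sin²(Δφ/2)+cosφ1·cosφ2·sin²(Δλ/2)=0.3187137716; c=2·atan2(√a, √(1-a))=1.199769632; dist=6371·c=7643.732 ≈ 7643.7 km; running total=40193.6 km
Leg 4 bearing: y=sinΔλ·cosφ2=-0.49819068, x=cosφ1·sinφ2-sinφ1·cosφ2·cosΔλ=-0.78762127; θ=atan2(y, x)=-147.6856° <0 so +360° → 212.3144° ≈ 212.3°
Leg 5: φ1=-0.5926440, φ2=0.6224525, Δφ=1.2150965, Δλ=2.1154089 rad; a=sin²(Δφ/2)+cosφ1·cosφ2·sin²(Δλ/2)=0.8373969307; c=2·atan2(√a, √(1-a))=2.311481675; dist=6371·c=14726.4498 ≈ 14726.4 km; running total=54920.0 km
Leg 5 bearing: y=sinΔλ·cosφ2=0.69491219, x=cosφ1·sinφ2-sinφ1·cosφ2·cosΔλ=0.24849605; θ=atan2(y, x)=70.3233° ≈ 70.3°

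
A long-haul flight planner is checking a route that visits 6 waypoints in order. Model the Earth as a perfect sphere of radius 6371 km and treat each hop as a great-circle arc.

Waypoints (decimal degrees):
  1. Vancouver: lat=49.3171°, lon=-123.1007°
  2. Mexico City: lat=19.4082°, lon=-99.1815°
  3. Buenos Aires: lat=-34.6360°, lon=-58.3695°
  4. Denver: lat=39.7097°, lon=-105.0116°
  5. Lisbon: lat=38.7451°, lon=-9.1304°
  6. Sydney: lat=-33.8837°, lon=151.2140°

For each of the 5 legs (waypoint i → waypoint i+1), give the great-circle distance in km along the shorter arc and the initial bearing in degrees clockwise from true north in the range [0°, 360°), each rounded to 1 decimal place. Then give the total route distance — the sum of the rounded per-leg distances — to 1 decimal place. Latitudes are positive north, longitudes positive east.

Leg 1: φ1=0.8607458, φ2=0.3387370, Δφ=-0.5220088, Δλ=0.4174688 rad; a=sin²(Δφ/2)+cosφ1·cosφ2·sin²(Δλ/2)=0.0929916996; c=2·atan2(√a, √(1-a))=0.619762205; dist=6371·c=3948.505 ≈ 3948.5 km; running total=3948.5 km
Leg 1 bearing: y=sinΔλ·cosφ2=0.38240840, x=cosφ1·sinφ2-sinφ1·cosφ2·cosΔλ=-0.43719651; θ=atan2(y, x)=138.8244° ≈ 138.8°
Leg 2: φ1=0.3387370, φ2=-0.6045122, Δφ=-0.9432492, Δλ=0.7123038 rad; a=sin²(Δφ/2)+cosφ1·cosφ2·sin²(Δλ/2)=0.3007615847; c=2·atan2(√a, √(1-a))=1.160940793; dist=6371·c=7396.354 ≈ 7396.4 km; running total=11344.9 km
Leg 2 bearing: y=sinΔλ·cosφ2=0.53775146, x=cosφ1·sinφ2-sinφ1·cosφ2·cosΔλ=-0.74299366; θ=atan2(y, x)=144.1044° ≈ 144.1°
Leg 3: φ1=-0.6045122, φ2=0.6930650, Δφ=1.2975772, Δλ=-0.8140582 rad; a=sin²(Δφ/2)+cosφ1·cosφ2·sin²(Δλ/2)=0.4642828638; c=2·atan2(√a, √(1-a))=1.499301161; dist=6371·c=9552.048 ≈ 9552.0 km; running total=20896.9 km
Leg 3 bearing: y=sinΔλ·cosφ2=-0.55933588, x=cosφ1·sinφ2-sinφ1·cosφ2·cosΔλ=0.82585744; θ=atan2(y, x)=-34.1090° <0 so +360° → 325.8910° ≈ 325.9°
Leg 4: φ1=0.6930650, φ2=0.6762296, Δφ=-0.0168354, Δλ=1.6734426 rad; a=sin²(Δφ/2)+cosφ1·cosφ2·sin²(Δλ/2)=0.3308104832; c=2·atan2(√a, √(1-a))=1.225602546; dist=6371·c=7808.314 ≈ 7808.3 km; running total=28705.2 km
Leg 4 bearing: y=sinΔλ·cosφ2=0.77583280, x=cosφ1·sinφ2-sinφ1·cosφ2·cosΔλ=0.53252521; θ=atan2(y, x)=55.5346° ≈ 55.5°
Leg 5: φ1=0.6762296, φ2=-0.5913821, Δφ=-1.2676117, Δλ=2.7985377 rad; a=sin²(Δφ/2)+cosφ1·cosφ2·sin²(Δλ/2)=0.9793374048; c=2·atan2(√a, √(1-a))=2.853103493; dist=6371·c=18177.122 ≈ 18177.1 km; running total=46882.3 km
Leg 5 bearing: y=sinΔλ·cosφ2=0.27924093, x=cosφ1·sinφ2-sinφ1·cosφ2·cosΔλ=0.05447121; θ=atan2(y, x)=78.9620° ≈ 79.0°

Leg 1: dist=3948.5 km, bearing=138.8°
Leg 2: dist=7396.4 km, bearing=144.1°
Leg 3: dist=9552.0 km, bearing=325.9°
Leg 4: dist=7808.3 km, bearing=55.5°
Leg 5: dist=18177.1 km, bearing=79.0°
Total: 46882.3 km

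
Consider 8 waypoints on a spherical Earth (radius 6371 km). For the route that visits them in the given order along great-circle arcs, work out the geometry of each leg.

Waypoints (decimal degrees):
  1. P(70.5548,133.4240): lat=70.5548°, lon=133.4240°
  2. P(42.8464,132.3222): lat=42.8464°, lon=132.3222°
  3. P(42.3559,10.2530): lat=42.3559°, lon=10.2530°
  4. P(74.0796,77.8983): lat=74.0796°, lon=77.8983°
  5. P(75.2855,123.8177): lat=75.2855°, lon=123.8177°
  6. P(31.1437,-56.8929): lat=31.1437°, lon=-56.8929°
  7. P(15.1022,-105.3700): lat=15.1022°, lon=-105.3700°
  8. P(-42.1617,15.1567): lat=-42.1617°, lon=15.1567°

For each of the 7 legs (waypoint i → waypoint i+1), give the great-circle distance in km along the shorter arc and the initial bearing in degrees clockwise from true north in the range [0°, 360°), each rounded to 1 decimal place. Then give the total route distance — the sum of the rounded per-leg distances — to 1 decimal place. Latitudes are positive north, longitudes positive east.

Leg 1: dist=3081.7 km, bearing=181.7°
Leg 2: dist=8916.0 km, bearing=320.5°
Leg 3: dist=4840.6 km, bearing=21.6°
Leg 4: dist=1321.2 km, bearing=62.4°
Leg 5: dist=8180.6 km, bearing=0.6°
Leg 6: dist=5221.5 km, bearing=261.5°
Leg 7: dist=13629.6 km, bearing=130.7°
Total: 45191.2 km

Leg 1: φ1=1.2314136, φ2=0.7478108, Δφ=-0.4836028, Δλ=-0.0192300 rad; a=sin²(Δφ/2)+cosφ1·cosφ2·sin²(Δλ/2)=0.0573598307; c=2·atan2(√a, √(1-a))=0.483699857; dist=6371·c=3081.652 ≈ 3081.7 km; running total=3081.7 km
Leg 1 bearing: y=sinΔλ·cosφ2=-0.01409820, x=cosφ1·sinφ2-sinφ1·cosφ2·cosΔλ=-0.46484402; θ=atan2(y, x)=-178.2628° <0 so +360° → 181.7372° ≈ 181.7°
Leg 2: φ1=0.7478108, φ2=0.7392499, Δφ=-0.0085608, Δλ=-2.1305095 rad; a=sin²(Δφ/2)+cosφ1·cosφ2·sin²(Δλ/2)=0.4147512722; c=2·atan2(√a, √(1-a))=1.399461832; dist=6371·c=8915.971 ≈ 8916.0 km; running total=11997.7 km
Leg 2 bearing: y=sinΔλ·cosφ2=-0.62621219, x=cosφ1·sinφ2-sinφ1·cosφ2·cosΔλ=0.76078178; θ=atan2(y, x)=-39.4584° <0 so +360° → 320.5416° ≈ 320.5°
Leg 3: φ1=0.7392499, φ2=1.2929329, Δφ=0.5536830, Δλ=1.1806332 rad; a=sin²(Δφ/2)+cosφ1·cosφ2·sin²(Δλ/2)=0.1375063337; c=2·atan2(√a, √(1-a))=0.759780324; dist=6371·c=4840.560 ≈ 4840.6 km; running total=16838.3 km
Leg 3 bearing: y=sinΔλ·cosφ2=0.25368705, x=cosφ1·sinφ2-sinφ1·cosφ2·cosΔλ=0.64034073; θ=atan2(y, x)=21.6122° ≈ 21.6°
Leg 4: φ1=1.2929329, φ2=1.3139799, Δφ=0.0210469, Δλ=0.8014447 rad; a=sin²(Δφ/2)+cosφ1·cosφ2·sin²(Δλ/2)=0.0107125999; c=2·atan2(√a, √(1-a))=0.207374765; dist=6371·c=1321.185 ≈ 1321.2 km; running total=18159.5 km
Leg 4 bearing: y=sinΔλ·cosφ2=0.18246588, x=cosφ1·sinφ2-sinφ1·cosφ2·cosΔλ=0.09538115; θ=atan2(y, x)=62.4024° ≈ 62.4°
Leg 5: φ1=1.3139799, φ2=0.5435601, Δφ=-0.7704197, Δλ=-3.1539950 rad; a=sin²(Δφ/2)+cosφ1·cosφ2·sin²(Δλ/2)=0.3585764798; c=2·atan2(√a, √(1-a))=1.284035262; dist=6371·c=8180.589 ≈ 8180.6 km; running total=26340.1 km
Leg 5 bearing: y=sinΔλ·cosφ2=0.01061453, x=cosφ1·sinφ2-sinφ1·cosφ2·cosΔλ=0.95910629; θ=atan2(y, x)=0.6341° ≈ 0.6°
Leg 6: φ1=0.5435601, φ2=0.2635831, Δφ=-0.2799770, Δλ=-0.8460850 rad; a=sin²(Δφ/2)+cosφ1·cosφ2·sin²(Δλ/2)=0.1587362139; c=2·atan2(√a, √(1-a))=0.819580898; dist=6371·c=5221.5499 ≈ 5221.5 km; running total=31561.6 km
Leg 6 bearing: y=sinΔλ·cosφ2=-0.72283301, x=cosφ1·sinφ2-sinφ1·cosφ2·cosΔλ=-0.10802107; θ=atan2(y, x)=-98.4995° <0 so +360° → 261.5005° ≈ 261.5°
Leg 7: φ1=0.2635831, φ2=-0.7358605, Δφ=-0.9994436, Δλ=2.1035878 rad; a=sin²(Δφ/2)+cosφ1·cosφ2·sin²(Δλ/2)=0.7691952476; c=2·atan2(√a, √(1-a))=2.139322320; dist=6371·c=13629.623 ≈ 13629.6 km; running total=45191.2 km
Leg 7 bearing: y=sinΔλ·cosφ2=0.63851020, x=cosφ1·sinφ2-sinφ1·cosφ2·cosΔλ=-0.54994581; θ=atan2(y, x)=130.7382° ≈ 130.7°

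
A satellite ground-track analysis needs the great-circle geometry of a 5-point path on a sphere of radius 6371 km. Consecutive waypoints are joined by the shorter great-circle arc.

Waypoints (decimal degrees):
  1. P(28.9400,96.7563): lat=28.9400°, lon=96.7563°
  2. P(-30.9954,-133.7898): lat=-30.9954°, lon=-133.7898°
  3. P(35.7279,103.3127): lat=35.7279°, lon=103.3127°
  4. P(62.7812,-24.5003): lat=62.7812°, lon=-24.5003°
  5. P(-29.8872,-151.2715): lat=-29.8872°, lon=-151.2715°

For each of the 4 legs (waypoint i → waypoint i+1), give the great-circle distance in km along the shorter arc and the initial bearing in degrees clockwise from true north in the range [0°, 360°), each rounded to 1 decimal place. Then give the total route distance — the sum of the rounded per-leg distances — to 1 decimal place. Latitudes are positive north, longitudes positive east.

Leg 1: φ1=0.5050983, φ2=-0.5409718, Δφ=-1.0460701, Δλ=-4.0237885 rad; a=sin²(Δφ/2)+cosφ1·cosφ2·sin²(Δλ/2)=0.8629444223; c=2·atan2(√a, √(1-a))=2.383122120; dist=6371·c=15182.871 ≈ 15182.9 km; running total=15182.9 km
Leg 1 bearing: y=sinΔλ·cosφ2=0.66188176, x=cosφ1·sinφ2-sinφ1·cosφ2·cosΔλ=-0.18707732; θ=atan2(y, x)=105.7827° ≈ 105.8°
Leg 2: φ1=-0.5409718, φ2=0.6235695, Δφ=1.1645413, Δλ=4.1382193 rad; a=sin²(Δφ/2)+cosφ1·cosφ2·sin²(Δλ/2)=0.8393344344; c=2·atan2(√a, √(1-a))=2.316745007; dist=6371·c=14759.982 ≈ 14760.0 km; running total=29942.9 km
Leg 2 bearing: y=sinΔλ·cosφ2=-0.68162204, x=cosφ1·sinφ2-sinφ1·cosφ2·cosΔλ=0.27349582; θ=atan2(y, x)=-68.1372° <0 so +360° → 291.8628° ≈ 291.9°
Leg 3: φ1=0.6235695, φ2=1.0957386, Δφ=0.4721692, Δλ=-2.2307577 rad; a=sin²(Δφ/2)+cosφ1·cosφ2·sin²(Δλ/2)=0.3541845549; c=2·atan2(√a, √(1-a))=1.274864926; dist=6371·c=8122.164 ≈ 8122.2 km; running total=38065.1 km
Leg 3 bearing: y=sinΔλ·cosφ2=-0.36134518, x=cosφ1·sinφ2-sinφ1·cosφ2·cosΔλ=0.88565291; θ=atan2(y, x)=-22.1954° <0 so +360° → 337.8046° ≈ 337.8°
Leg 4: φ1=1.0957386, φ2=-0.5216300, Δφ=-1.6173687, Δλ=-2.2125748 rad; a=sin²(Δφ/2)+cosφ1·cosφ2·sin²(Δλ/2)=0.8402528273; c=2·atan2(√a, √(1-a))=2.319248825; dist=6371·c=14775.934 ≈ 14775.9 km; running total=52841.0 km
Leg 4 bearing: y=sinΔλ·cosφ2=-0.69450155, x=cosφ1·sinφ2-sinφ1·cosφ2·cosΔλ=0.23362289; θ=atan2(y, x)=-71.4076° <0 so +360° → 288.5924° ≈ 288.6°

Leg 1: dist=15182.9 km, bearing=105.8°
Leg 2: dist=14760.0 km, bearing=291.9°
Leg 3: dist=8122.2 km, bearing=337.8°
Leg 4: dist=14775.9 km, bearing=288.6°
Total: 52841.0 km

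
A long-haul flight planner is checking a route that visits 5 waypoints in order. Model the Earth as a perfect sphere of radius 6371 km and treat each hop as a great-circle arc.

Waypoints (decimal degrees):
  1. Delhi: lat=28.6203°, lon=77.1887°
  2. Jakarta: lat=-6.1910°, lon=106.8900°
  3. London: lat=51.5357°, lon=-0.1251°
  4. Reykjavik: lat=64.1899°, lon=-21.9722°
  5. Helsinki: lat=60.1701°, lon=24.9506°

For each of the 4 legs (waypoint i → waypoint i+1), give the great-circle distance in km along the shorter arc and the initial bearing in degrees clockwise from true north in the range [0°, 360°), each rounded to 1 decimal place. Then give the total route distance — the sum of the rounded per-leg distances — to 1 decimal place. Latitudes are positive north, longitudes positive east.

Leg 1: φ1=0.4995185, φ2=-0.1080533, Δφ=-0.6075718, Δλ=0.5183855 rad; a=sin²(Δφ/2)+cosφ1·cosφ2·sin²(Δλ/2)=0.1468088214; c=2·atan2(√a, √(1-a))=0.786422129; dist=6371·c=5010.295 ≈ 5010.3 km; running total=5010.3 km
Leg 1 bearing: y=sinΔλ·cosφ2=0.49258871, x=cosφ1·sinφ2-sinφ1·cosφ2·cosΔλ=-0.50831126; θ=atan2(y, x)=135.9000° ≈ 135.9°
Leg 2: φ1=-0.1080533, φ2=0.8994676, Δφ=1.0075210, Δλ=-1.8677658 rad; a=sin²(Δφ/2)+cosφ1·cosφ2·sin²(Δλ/2)=0.6326995227; c=2·atan2(√a, √(1-a))=1.839414113; dist=6371·c=11718.907 ≈ 11718.9 km; running total=16729.2 km
Leg 2 bearing: y=sinΔλ·cosφ2=-0.59479932, x=cosφ1·sinφ2-sinφ1·cosφ2·cosΔλ=0.75879979; θ=atan2(y, x)=-38.0918° <0 so +360° → 321.9082° ≈ 321.9°
Leg 3: φ1=0.8994676, φ2=1.1203251, Δφ=0.2208575, Δλ=-0.3813038 rad; a=sin²(Δφ/2)+cosφ1·cosφ2·sin²(Δλ/2)=0.0218702801; c=2·atan2(√a, √(1-a))=0.296860929; dist=6371·c=1891.301 ≈ 1891.3 km; running total=18620.5 km
Leg 3 bearing: y=sinΔλ·cosφ2=-0.16202203, x=cosφ1·sinφ2-sinφ1·cosφ2·cosΔλ=0.24355029; θ=atan2(y, x)=-33.6339° <0 so +360° → 326.3661° ≈ 326.4°
Leg 4: φ1=1.1203251, φ2=1.0501664, Δφ=-0.0701587, Δλ=0.8189574 rad; a=sin²(Δφ/2)+cosφ1·cosφ2·sin²(Δλ/2)=0.0355589437; c=2·atan2(√a, √(1-a))=0.379413252; dist=6371·c=2417.242 ≈ 2417.2 km; running total=21037.7 km
Leg 4 bearing: y=sinΔλ·cosφ2=0.36333746, x=cosφ1·sinφ2-sinφ1·cosφ2·cosΔλ=0.07186035; θ=atan2(y, x)=78.8125° ≈ 78.8°

Leg 1: dist=5010.3 km, bearing=135.9°
Leg 2: dist=11718.9 km, bearing=321.9°
Leg 3: dist=1891.3 km, bearing=326.4°
Leg 4: dist=2417.2 km, bearing=78.8°
Total: 21037.7 km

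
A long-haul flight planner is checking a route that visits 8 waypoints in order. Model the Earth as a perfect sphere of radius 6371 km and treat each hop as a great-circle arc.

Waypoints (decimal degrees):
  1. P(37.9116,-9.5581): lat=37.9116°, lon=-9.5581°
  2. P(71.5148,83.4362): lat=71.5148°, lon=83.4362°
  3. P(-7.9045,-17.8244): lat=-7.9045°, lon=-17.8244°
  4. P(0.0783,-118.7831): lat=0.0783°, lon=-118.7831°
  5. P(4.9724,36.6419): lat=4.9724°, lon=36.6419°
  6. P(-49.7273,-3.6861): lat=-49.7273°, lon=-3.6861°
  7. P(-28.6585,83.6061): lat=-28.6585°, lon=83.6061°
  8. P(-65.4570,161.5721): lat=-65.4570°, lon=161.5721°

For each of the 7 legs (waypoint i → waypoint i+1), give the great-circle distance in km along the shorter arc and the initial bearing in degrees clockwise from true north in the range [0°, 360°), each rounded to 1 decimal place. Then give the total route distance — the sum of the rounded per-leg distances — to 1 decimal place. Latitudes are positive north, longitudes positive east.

Leg 1: dist=6146.0 km, bearing=22.7°
Leg 2: dist=11236.8 km, bearing=278.2°
Leg 3: dist=11215.6 km, bearing=268.6°
Leg 4: dist=17228.7 km, bearing=78.0°
Leg 5: dist=7212.2 km, bearing=207.5°
Leg 6: dist=7436.3 km, bearing=107.6°
Leg 7: dist=6581.2 km, bearing=151.8°
Total: 67056.8 km

Leg 1: φ1=0.6616822, φ2=1.2481687, Δφ=0.5864865, Δλ=1.6230567 rad; a=sin²(Δφ/2)+cosφ1·cosφ2·sin²(Δλ/2)=0.2151619150; c=2·atan2(√a, √(1-a))=0.964684542; dist=6371·c=6146.005 ≈ 6146.0 km; running total=6146.0 km
Leg 1 bearing: y=sinΔλ·cosφ2=0.31662682, x=cosφ1·sinφ2-sinφ1·cosφ2·cosΔλ=0.75843030; θ=atan2(y, x)=22.6594° ≈ 22.7°
Leg 2: φ1=1.2481687, φ2=-0.1379596, Δφ=-1.3861283, Δλ=-1.7673309 rad; a=sin²(Δφ/2)+cosφ1·cosφ2·sin²(Δλ/2)=0.5958757534; c=2·atan2(√a, √(1-a))=1.763742786; dist=6371·c=11236.805 ≈ 11236.8 km; running total=17382.8 km
Leg 2 bearing: y=sinΔλ·cosφ2=-0.97143074, x=cosφ1·sinφ2-sinφ1·cosφ2·cosΔλ=0.13983443; θ=atan2(y, x)=-81.8087° <0 so +360° → 278.1913° ≈ 278.2°
Leg 3: φ1=-0.1379596, φ2=0.0013666, Δφ=0.1393261, Δλ=-1.7620617 rad; a=sin²(Δφ/2)+cosφ1·cosφ2·sin²(Δλ/2)=0.5942414564; c=2·atan2(√a, √(1-a))=1.760413469; dist=6371·c=11215.594 ≈ 11215.6 km; running total=28598.4 km
Leg 3 bearing: y=sinΔλ·cosφ2=-0.98176355, x=cosφ1·sinφ2-sinφ1·cosφ2·cosΔλ=-0.02478955; θ=atan2(y, x)=-91.4464° <0 so +360° → 268.5536° ≈ 268.6°
Leg 4: φ1=0.0013666, φ2=0.0867848, Δφ=0.0854182, Δλ=2.7126780 rad; a=sin²(Δφ/2)+cosφ1·cosφ2·sin²(Δλ/2)=0.9529379148; c=2·atan2(√a, √(1-a))=2.704239360; dist=6371·c=17228.709 ≈ 17228.7 km; running total=45827.1 km
Leg 4 bearing: y=sinΔλ·cosφ2=0.41431887, x=cosφ1·sinφ2-sinφ1·cosφ2·cosΔλ=0.08791390; θ=atan2(y, x)=78.0202° ≈ 78.0°
Leg 5: φ1=0.0867848, φ2=-0.8679051, Δφ=-0.9546899, Δλ=-0.7038564 rad; a=sin²(Δφ/2)+cosφ1·cosφ2·sin²(Δλ/2)=0.2875908878; c=2·atan2(√a, √(1-a))=1.132035246; dist=6371·c=7212.197 ≈ 7212.2 km; running total=53039.3 km
Leg 5 bearing: y=sinΔλ·cosφ2=-0.41834281, x=cosφ1·sinφ2-sinφ1·cosφ2·cosΔλ=-0.80281926; θ=atan2(y, x)=-152.4763° <0 so +360° → 207.5237° ≈ 207.5°
Leg 6: φ1=-0.8679051, φ2=-0.5001852, Δφ=0.3677199, Δλ=1.5235363 rad; a=sin²(Δφ/2)+cosφ1·cosφ2·sin²(Δλ/2)=0.3036440322; c=2·atan2(√a, √(1-a))=1.167217743; dist=6371·c=7436.344 ≈ 7436.3 km; running total=60475.6 km
Leg 6 bearing: y=sinΔλ·cosφ2=0.87651400, x=cosφ1·sinφ2-sinφ1·cosφ2·cosΔλ=-0.27838919; θ=atan2(y, x)=107.6203° ≈ 107.6°
Leg 7: φ1=-0.5001852, φ2=-1.1424402, Δφ=-0.6422550, Δλ=1.3607634 rad; a=sin²(Δφ/2)+cosφ1·cosφ2·sin²(Δλ/2)=0.2438747869; c=2·atan2(√a, √(1-a))=1.032993257; dist=6371·c=6581.200 ≈ 6581.2 km; running total=67056.8 km
Leg 7 bearing: y=sinΔλ·cosφ2=0.40624776, x=cosφ1·sinφ2-sinφ1·cosφ2·cosΔλ=-0.75667844; θ=atan2(y, x)=151.7694° ≈ 151.8°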